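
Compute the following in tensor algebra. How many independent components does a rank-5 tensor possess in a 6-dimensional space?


The number of components of a rank-r tensor in d dimensions is d^r.
Here d = 6 and r = 5.
6^5 = 7776

7776


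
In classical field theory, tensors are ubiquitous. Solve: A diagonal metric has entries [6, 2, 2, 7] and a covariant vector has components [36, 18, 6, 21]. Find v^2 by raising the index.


To raise an index with a diagonal metric: v^i = v_i / g_{ii}.
For index 2: v_2 = 18, g_{22} = 2
v^2 = 18 / 2 = 9

9


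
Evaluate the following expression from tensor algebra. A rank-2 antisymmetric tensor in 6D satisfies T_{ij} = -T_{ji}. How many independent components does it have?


An antisymmetric rank-2 tensor satisfies A_{ij} = -A_{ji}, so diagonal entries are zero.
The independent components are the upper-triangular entries: C(n, 2) = n(n-1)/2.
n = 6
C(6, 2) = 6 * 5 / 2 = 30 / 2 = 15

15


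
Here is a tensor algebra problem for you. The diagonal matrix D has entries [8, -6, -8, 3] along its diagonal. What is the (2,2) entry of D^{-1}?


For a diagonal matrix, the inverse has entries (D^{-1})_{ii} = 1/d_{ii}.
The diagonal entries are: d_{11} = 8, d_{22} = -6, d_{33} = -8, d_{44} = 3
We need (D^{-1})_{22} = 1/d_{22} = 1/-6 = -1/6

-1/6


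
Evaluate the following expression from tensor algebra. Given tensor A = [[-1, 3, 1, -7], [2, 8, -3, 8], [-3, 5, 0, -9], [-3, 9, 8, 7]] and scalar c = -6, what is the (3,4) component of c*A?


Scalar multiplication: (cA)_{ij} = c * A_{ij}.
c = -6
A_{34} = -9
(cA)_{34} = -6 * -9 = 54

54


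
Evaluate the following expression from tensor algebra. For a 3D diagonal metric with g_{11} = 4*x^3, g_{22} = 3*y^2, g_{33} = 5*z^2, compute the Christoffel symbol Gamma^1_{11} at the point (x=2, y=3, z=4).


For a diagonal metric, Gamma^k_{ij} = (1/2) g^{kk} (dg_{ik}/dx_j + dg_{jk}/dx_i - dg_{ij}/dx_k).
The metric is diagonal, so g_{ab} = 0 for a != b.
At the given point: g_{11} = 32, g_{22} = 27, g_{33} = 80
g^{11} = 1/32
dg_{11}/dx_1 = dg_{11}/dx_1 = 48
dg_{11}/dx_1 = dg_{11}/dx_1 = 48
dg_{11}/dx_1 = dg_{11}/dx_1 = 48
Numerator = 48 + 48 - 48 = 48
Gamma^1_{11} = 48 / (2 * 32) = 3/4

3/4


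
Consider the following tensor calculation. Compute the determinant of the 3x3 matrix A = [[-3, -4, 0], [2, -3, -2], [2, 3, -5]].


Expanding along the first row, det(A) = a11*M_11 - a12*M_12 + a13*M_13, where M_1j is the (1,j) minor.
Minor M_11 = -3*-5 - -2*3 = 21
Minor M_12 = 2*-5 - -2*2 = -6
Minor M_13 = 2*3 - -3*2 = 12
det = -3*(21) - -4*(-6) + 0*(12)
    = -63 - 24 + 0
    = -87

-87


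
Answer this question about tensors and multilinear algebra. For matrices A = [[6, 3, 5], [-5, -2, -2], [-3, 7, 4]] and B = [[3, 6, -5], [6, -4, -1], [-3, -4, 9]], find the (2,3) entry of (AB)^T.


(AB)^T_{ij} = (AB)_{ji} = sum_k A_{jk} B_{ki}.
For i=2, j=3 we need (AB)_{32}:
A_{31} * B_{12} = -3 * 6 = -18
A_{32} * B_{22} = 7 * -4 = -28
A_{33} * B_{32} = 4 * -4 = -16
Sum = -18 + -28 + -16 = -62

-62


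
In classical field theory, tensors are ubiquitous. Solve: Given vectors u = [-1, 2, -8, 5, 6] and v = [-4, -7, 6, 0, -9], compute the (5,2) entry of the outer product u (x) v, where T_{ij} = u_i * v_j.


The outer product entry T_{ij} = u_i * v_j.
We need i=5, j=2.
u_5 = 6, v_2 = -7
T_{5,2} = 6 * -7 = -42

-42


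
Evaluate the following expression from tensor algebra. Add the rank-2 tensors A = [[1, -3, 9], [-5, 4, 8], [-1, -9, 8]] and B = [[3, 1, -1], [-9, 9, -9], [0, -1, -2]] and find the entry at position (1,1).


Tensor addition is component-wise: (A + B)_{ij} = A_{ij} + B_{ij}.
A_{11} = 1
B_{11} = 3
(A + B)_{11} = 1 + 3 = 4

4


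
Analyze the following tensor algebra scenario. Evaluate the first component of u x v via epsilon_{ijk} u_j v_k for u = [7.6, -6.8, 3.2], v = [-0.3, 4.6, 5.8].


(u x v)_1 = sum_{j,k} epsilon_{1jk} u_j v_k. Only permutations of (1,2,3) contribute; the two non-zero terms are:
eps_{123} u_2 v_3 = 1 * -6.8 * 5.8 = -39.44
eps_{132} u_3 v_2 = -1 * 3.2 * 4.6 = -14.72
(u x v)_1 = -54.16

-54.16


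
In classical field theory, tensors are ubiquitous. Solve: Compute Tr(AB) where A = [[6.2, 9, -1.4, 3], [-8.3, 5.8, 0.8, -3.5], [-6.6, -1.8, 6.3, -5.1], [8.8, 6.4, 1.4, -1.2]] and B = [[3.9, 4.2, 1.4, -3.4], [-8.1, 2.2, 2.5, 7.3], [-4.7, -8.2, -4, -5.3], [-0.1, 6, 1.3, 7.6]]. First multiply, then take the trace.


Tr(AB) = sum_i (AB)_{ii} where (AB)_{ii} = sum_k A_{ik} B_{ki}.
(AB)_{11} = 6.2*3.9 + 9*-8.1 + -1.4*-4.7 + 3*-0.1 = -42.44
(AB)_{22} = -8.3*4.2 + 5.8*2.2 + 0.8*-8.2 + -3.5*6 = -49.66
(AB)_{33} = -6.6*1.4 + -1.8*2.5 + 6.3*-4 + -5.1*1.3 = -45.57
(AB)_{44} = 8.8*-3.4 + 6.4*7.3 + 1.4*-5.3 + -1.2*7.6 = 0.26
Tr(AB) = -42.44 + -49.66 + -45.57 + 0.26 = -137.41

-137.41


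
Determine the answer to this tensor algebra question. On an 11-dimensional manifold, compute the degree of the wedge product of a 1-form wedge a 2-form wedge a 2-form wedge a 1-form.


The degree of a wedge product is the sum of the degrees of the individual forms.
Degrees: 1, 2, 2, 1
Total degree = 1 + 2 + 2 + 1 = 6

6


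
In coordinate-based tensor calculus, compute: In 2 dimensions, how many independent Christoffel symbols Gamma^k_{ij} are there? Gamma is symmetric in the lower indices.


Christoffel symbols Gamma^k_{ij} are symmetric in i,j, so there are d * d(d+1)/2 independent symbols.
d = 2
d(d+1)/2 = 2 * 3 / 2 = 3
Total = 2 * 3 = 6

6


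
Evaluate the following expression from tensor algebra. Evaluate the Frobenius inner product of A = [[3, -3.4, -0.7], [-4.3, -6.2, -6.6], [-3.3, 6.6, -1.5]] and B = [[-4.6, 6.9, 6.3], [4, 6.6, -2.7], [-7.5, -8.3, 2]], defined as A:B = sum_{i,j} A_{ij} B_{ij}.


A:B = sum over all i,j of A_{ij} * B_{ij}.
Row 1: 3*-4.6=-13.8, -3.4*6.9=-23.46, -0.7*6.3=-4.41 => row sum = -41.67
Row 2: -4.3*4=-17.2, -6.2*6.6=-40.92, -6.6*-2.7=17.82 => row sum = -40.3
Row 3: -3.3*-7.5=24.75, 6.6*-8.3=-54.78, -1.5*2=-3 => row sum = -33.03
Total = -41.67 + -40.3 + -33.03 = -115

-115


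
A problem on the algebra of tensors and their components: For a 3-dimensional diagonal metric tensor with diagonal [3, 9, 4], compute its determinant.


For a diagonal metric, the determinant is the product of diagonal entries.
Diagonal entries: 3, 9, 4
det(g) = 3 * 9 * 4 = 108

108


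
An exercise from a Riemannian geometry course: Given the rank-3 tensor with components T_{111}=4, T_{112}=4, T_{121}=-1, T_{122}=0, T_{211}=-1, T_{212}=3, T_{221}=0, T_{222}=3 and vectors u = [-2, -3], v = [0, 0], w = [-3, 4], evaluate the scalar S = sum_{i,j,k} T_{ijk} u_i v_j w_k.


S = sum over i,j,k of T_{ijk} u_i v_j w_k. Expanding all 8 terms:
T_{111}*u_1*v_1*w_1 = 4*-2*0*-3 = 0  (running total: 0)
T_{112}*u_1*v_1*w_2 = 4*-2*0*4 = 0  (running total: 0)
T_{121}*u_1*v_2*w_1 = -1*-2*0*-3 = 0  (running total: 0)
T_{122}*u_1*v_2*w_2 = 0*-2*0*4 = 0  (running total: 0)
T_{211}*u_2*v_1*w_1 = -1*-3*0*-3 = 0  (running total: 0)
T_{212}*u_2*v_1*w_2 = 3*-3*0*4 = 0  (running total: 0)
T_{221}*u_2*v_2*w_1 = 0*-3*0*-3 = 0  (running total: 0)
T_{222}*u_2*v_2*w_2 = 3*-3*0*4 = 0  (running total: 0)
S = 0

0


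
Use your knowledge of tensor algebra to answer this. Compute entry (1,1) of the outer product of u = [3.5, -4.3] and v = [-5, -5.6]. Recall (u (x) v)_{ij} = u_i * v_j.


The outer product entry T_{ij} = u_i * v_j.
We need i=1, j=1.
u_1 = 3.5, v_1 = -5
T_{1,1} = 3.5 * -5 = -17.5

-17.5


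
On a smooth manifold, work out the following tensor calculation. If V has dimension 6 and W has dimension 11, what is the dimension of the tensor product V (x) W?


The dimension of a tensor product is the product of dimensions.
dim(V) = 6, dim(W) = 11
dim(V (x) W) = 6 * 11 = 66

66


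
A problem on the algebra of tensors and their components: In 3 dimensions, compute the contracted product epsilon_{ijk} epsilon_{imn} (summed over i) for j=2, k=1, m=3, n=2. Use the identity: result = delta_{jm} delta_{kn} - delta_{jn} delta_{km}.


Using the identity: epsilon_{ijk} epsilon_{imn} = delta_{jm} delta_{kn} - delta_{jn} delta_{km}.
delta_{23} = 0
delta_{12} = 0
delta_{22} = 1
delta_{13} = 0
Result = 0 * 0 - 1 * 0 = 0 - 0 = 0

0


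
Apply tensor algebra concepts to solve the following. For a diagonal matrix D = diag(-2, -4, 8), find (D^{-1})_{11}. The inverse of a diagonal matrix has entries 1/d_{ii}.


For a diagonal matrix, the inverse has entries (D^{-1})_{ii} = 1/d_{ii}.
The diagonal entries are: d_{11} = -2, d_{22} = -4, d_{33} = 8
We need (D^{-1})_{11} = 1/d_{11} = 1/-2 = -1/2

-1/2


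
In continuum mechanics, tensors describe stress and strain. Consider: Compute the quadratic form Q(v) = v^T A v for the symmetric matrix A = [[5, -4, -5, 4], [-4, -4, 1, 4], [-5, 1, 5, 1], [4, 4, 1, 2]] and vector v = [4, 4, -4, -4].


First compute Av:
(Av)_1 = 5*4 + -4*4 + -5*-4 + 4*-4 = 8
(Av)_2 = -4*4 + -4*4 + 1*-4 + 4*-4 = -52
(Av)_3 = -5*4 + 1*4 + 5*-4 + 1*-4 = -40
(Av)_4 = 4*4 + 4*4 + 1*-4 + 2*-4 = 20
Av = [8, -52, -40, 20]
Then v^T (Av) = 4*8 + 4*-52 + -4*-40 + -4*20
= 32 + -208 + 160 + -80 = -96

-96


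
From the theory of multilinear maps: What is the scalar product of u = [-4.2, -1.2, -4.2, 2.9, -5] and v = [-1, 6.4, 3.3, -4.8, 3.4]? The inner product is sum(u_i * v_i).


The inner product u . v = sum of u_i * v_i.
Term-by-term: -4.2 * -1, -1.2 * 6.4, -4.2 * 3.3, 2.9 * -4.8, -5 * 3.4
Products: 4.2, -7.68, -13.86, -13.92, -17
Sum = 4.2 + -7.68 + -13.86 + -13.92 + -17 = -48.26

-48.26


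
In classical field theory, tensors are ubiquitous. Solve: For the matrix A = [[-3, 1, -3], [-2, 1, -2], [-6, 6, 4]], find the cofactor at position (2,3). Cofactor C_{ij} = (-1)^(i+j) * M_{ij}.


To find cofactor C_{23}, delete row 2 and column 3.
The resulting 2x2 submatrix is: [[-3, 1], [-6, 6]]
Minor M_{23} = -3*6 - 1*-6
  = -18 - -6 = -12
Sign = (-1)^(2+3) = (-1)^5 = -1
Cofactor C_{23} = -1 * -12 = 12

12


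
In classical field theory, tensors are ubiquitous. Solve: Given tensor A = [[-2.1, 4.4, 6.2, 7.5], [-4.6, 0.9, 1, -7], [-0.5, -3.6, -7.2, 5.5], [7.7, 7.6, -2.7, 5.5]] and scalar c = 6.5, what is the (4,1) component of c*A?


Scalar multiplication: (cA)_{ij} = c * A_{ij}.
c = 6.5
A_{41} = 7.7
(cA)_{41} = 6.5 * 7.7 = 50.05

50.05


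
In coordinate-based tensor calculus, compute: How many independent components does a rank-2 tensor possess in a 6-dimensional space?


The number of components of a rank-r tensor in d dimensions is d^r.
Here d = 6 and r = 2.
6^2 = 36

36


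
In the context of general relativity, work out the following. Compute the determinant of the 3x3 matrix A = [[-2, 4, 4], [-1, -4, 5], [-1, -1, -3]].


Expanding along the first row, det(A) = a11*M_11 - a12*M_12 + a13*M_13, where M_1j is the (1,j) minor.
Minor M_11 = -4*-3 - 5*-1 = 17
Minor M_12 = -1*-3 - 5*-1 = 8
Minor M_13 = -1*-1 - -4*-1 = -3
det = -2*(17) - 4*(8) + 4*(-3)
    = -34 - 32 + -12
    = -78

-78


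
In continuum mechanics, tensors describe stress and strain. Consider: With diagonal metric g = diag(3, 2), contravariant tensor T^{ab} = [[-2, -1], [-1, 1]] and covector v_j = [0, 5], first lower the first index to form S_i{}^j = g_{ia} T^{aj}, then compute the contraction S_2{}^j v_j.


Step 1: lower the first index. For a diagonal metric, g_{ia} T^{aj} = g_{ii} T^{ij} (no sum on i).
g_{22} = 2
S_2{}^1 = 2 * T^{21} = 2 * -1 = -2
S_2{}^2 = 2 * T^{22} = 2 * 1 = 2
Step 2: contract S_2{}^j with v_j.
S_2{}^1 * v_1 = -2 * 0 = 0
S_2{}^2 * v_2 = 2 * 5 = 10
Result = 0 + 10 = 10

10


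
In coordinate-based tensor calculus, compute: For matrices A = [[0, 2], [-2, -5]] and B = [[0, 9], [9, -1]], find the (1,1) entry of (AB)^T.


(AB)^T_{ij} = (AB)_{ji} = sum_k A_{jk} B_{ki}.
For i=1, j=1 we need (AB)_{11}:
A_{11} * B_{11} = 0 * 0 = 0
A_{12} * B_{21} = 2 * 9 = 18
Sum = 0 + 18 = 18

18


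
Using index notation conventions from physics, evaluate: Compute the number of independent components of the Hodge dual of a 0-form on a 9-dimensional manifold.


The Hodge dual of a p-form on an n-dimensional manifold is an (n-p)-form.
n = 9, p = 0, so dual degree = 9 - 0 = 9
The number of components is C(n, n-p) = C(9, 9) = 1

1


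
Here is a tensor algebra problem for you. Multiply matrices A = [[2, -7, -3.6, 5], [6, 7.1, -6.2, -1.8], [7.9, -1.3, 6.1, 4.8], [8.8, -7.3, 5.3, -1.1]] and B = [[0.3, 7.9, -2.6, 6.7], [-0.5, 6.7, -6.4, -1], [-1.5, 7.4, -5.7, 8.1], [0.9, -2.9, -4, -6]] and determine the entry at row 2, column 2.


(AB)_{ij} = sum_k A_{ik} B_{kj}.
For i=2, j=2:
A_{21} * B_{12} = 6 * 7.9 = 47.4
A_{22} * B_{22} = 7.1 * 6.7 = 47.57
A_{23} * B_{32} = -6.2 * 7.4 = -45.88
A_{24} * B_{42} = -1.8 * -2.9 = 5.22
Sum = 47.4 + 47.57 + -45.88 + 5.22 = 54.31

54.31


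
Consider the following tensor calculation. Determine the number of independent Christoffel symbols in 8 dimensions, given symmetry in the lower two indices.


Christoffel symbols Gamma^k_{ij} are symmetric in i,j, so there are d * d(d+1)/2 independent symbols.
d = 8
d(d+1)/2 = 8 * 9 / 2 = 36
Total = 8 * 36 = 288

288


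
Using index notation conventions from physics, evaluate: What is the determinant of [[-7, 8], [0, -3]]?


For a 2x2 matrix [[a, b], [c, d]], det = a*d - b*c.
a = -7, b = 8, c = 0, d = -3
a*d = -7 * -3 = 21
b*c = 8 * 0 = 0
det = 21 - 0 = 21

21


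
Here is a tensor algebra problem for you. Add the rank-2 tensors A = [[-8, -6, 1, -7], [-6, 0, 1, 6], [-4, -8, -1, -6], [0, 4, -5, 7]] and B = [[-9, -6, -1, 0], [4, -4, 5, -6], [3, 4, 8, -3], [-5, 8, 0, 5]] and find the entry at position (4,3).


Tensor addition is component-wise: (A + B)_{ij} = A_{ij} + B_{ij}.
A_{43} = -5
B_{43} = 0
(A + B)_{43} = -5 + 0 = -5

-5


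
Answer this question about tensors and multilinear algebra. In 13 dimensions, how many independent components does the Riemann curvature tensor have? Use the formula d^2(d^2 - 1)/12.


The Riemann tensor in d dimensions has d^2(d^2 - 1)/12 independent components.
d = 13, so d^2 = 169
d^2 - 1 = 168
d^2(d^2 - 1) = 169 * 168 = 28392
Divide by 12: 28392 / 12 = 2366

2366


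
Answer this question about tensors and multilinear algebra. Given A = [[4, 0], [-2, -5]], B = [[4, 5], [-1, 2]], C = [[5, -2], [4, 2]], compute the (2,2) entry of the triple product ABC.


(ABC)_{22} = sum_m (AB)_{2m} C_{m2}. First compute row 2 of AB.
(AB)_{21} = -2*4 + -5*-1 = -3
(AB)_{22} = -2*5 + -5*2 = -20
Now contract with column 2 of C:
(AB)_{21} * C_{12} = -3 * -2 = 6
(AB)_{22} * C_{22} = -20 * 2 = -40
(ABC)_{22} = 6 + -40 = -34

-34


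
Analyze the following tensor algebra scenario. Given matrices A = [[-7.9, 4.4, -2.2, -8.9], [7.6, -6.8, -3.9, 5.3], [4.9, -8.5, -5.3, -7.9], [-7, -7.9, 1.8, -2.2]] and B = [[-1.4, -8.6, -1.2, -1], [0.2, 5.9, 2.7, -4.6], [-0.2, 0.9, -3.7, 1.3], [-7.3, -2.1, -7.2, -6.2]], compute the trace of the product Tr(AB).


Tr(AB) = sum_i (AB)_{ii} where (AB)_{ii} = sum_k A_{ik} B_{ki}.
(AB)_{11} = -7.9*-1.4 + 4.4*0.2 + -2.2*-0.2 + -8.9*-7.3 = 77.35
(AB)_{22} = 7.6*-8.6 + -6.8*5.9 + -3.9*0.9 + 5.3*-2.1 = -120.12
(AB)_{33} = 4.9*-1.2 + -8.5*2.7 + -5.3*-3.7 + -7.9*-7.2 = 47.66
(AB)_{44} = -7*-1 + -7.9*-4.6 + 1.8*1.3 + -2.2*-6.2 = 59.32
Tr(AB) = 77.35 + -120.12 + 47.66 + 59.32 = 64.21

64.21


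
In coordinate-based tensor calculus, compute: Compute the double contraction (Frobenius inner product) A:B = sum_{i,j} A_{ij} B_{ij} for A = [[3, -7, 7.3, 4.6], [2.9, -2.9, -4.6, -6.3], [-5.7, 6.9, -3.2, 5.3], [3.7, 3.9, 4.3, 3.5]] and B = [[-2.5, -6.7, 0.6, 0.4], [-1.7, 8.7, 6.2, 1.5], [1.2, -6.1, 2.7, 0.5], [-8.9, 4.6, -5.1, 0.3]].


A:B = sum over all i,j of A_{ij} * B_{ij}.
Row 1: 3*-2.5=-7.5, -7*-6.7=46.9, 7.3*0.6=4.38, 4.6*0.4=1.84 => row sum = 45.62
Row 2: 2.9*-1.7=-4.93, -2.9*8.7=-25.23, -4.6*6.2=-28.52, -6.3*1.5=-9.45 => row sum = -68.13
Row 3: -5.7*1.2=-6.84, 6.9*-6.1=-42.09, -3.2*2.7=-8.64, 5.3*0.5=2.65 => row sum = -54.92
Row 4: 3.7*-8.9=-32.93, 3.9*4.6=17.94, 4.3*-5.1=-21.93, 3.5*0.3=1.05 => row sum = -35.87
Total = 45.62 + -68.13 + -54.92 + -35.87 = -113.3

-113.3


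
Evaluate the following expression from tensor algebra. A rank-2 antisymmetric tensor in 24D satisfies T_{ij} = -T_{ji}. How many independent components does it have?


An antisymmetric rank-2 tensor satisfies A_{ij} = -A_{ji}, so diagonal entries are zero.
The independent components are the upper-triangular entries: C(n, 2) = n(n-1)/2.
n = 24
C(24, 2) = 24 * 23 / 2 = 552 / 2 = 276

276


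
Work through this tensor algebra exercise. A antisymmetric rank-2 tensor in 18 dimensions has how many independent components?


A antisymmetric rank-2 tensor in d dimensions has d(d-1)/2 independent components.
d = 18
d(d-1)/2 = 18 * 17 / 2 = 306 / 2 = 153

153


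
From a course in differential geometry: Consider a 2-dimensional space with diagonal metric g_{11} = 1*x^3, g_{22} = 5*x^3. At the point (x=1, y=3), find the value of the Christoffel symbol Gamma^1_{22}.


For a diagonal metric, Gamma^k_{ij} = (1/2) g^{kk} (dg_{ik}/dx_j + dg_{jk}/dx_i - dg_{ij}/dx_k).
The metric is diagonal, so g_{ab} = 0 for a != b.
At the given point: g_{11} = 1, g_{22} = 5
g^{11} = 1/1
dg_{21}/dx_2 = 0 (off-diagonal)
dg_{21}/dx_2 = 0 (off-diagonal)
dg_{22}/dx_1 = dg_{22}/dx_1 = 15
Numerator = 0 + 0 - 15 = -15
Gamma^1_{22} = -15 / (2 * 1) = -15/2

-15/2


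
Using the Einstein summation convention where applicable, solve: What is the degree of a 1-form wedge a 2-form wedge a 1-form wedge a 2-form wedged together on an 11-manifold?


The degree of a wedge product is the sum of the degrees of the individual forms.
Degrees: 1, 2, 1, 2
Total degree = 1 + 2 + 1 + 2 = 6

6


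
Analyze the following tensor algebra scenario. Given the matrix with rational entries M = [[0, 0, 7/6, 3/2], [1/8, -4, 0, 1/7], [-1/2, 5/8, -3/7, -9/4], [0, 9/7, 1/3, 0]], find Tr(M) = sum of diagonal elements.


The trace is the sum of diagonal entries.
Diagonal: M[1,1] = 0, M[2,2] = -4, M[3,3] = -3/7, M[4,4] = 0
Tr(M) = 0 + -4 + -3/7 + 0
Computing step by step:
After adding M[1,1]: 0
After adding M[2,2]: -4
After adding M[3,3]: -31/7
After adding M[4,4]: -31/7
Tr(M) = -31/7

-31/7


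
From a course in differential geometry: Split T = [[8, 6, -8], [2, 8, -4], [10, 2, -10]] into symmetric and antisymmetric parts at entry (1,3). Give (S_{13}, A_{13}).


T_{13} = -8
T_{31} = 10
S_{13} = (-8 + 10)/2 = 2/2 = 1
A_{13} = (-8 - 10)/2 = -18/2 = -9
Check: S + A = 1 + -9 = -8 = T_{13}.

(1, -9)


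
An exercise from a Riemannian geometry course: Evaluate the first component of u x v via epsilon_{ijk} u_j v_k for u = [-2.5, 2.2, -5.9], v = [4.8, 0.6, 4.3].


(u x v)_1 = sum_{j,k} epsilon_{1jk} u_j v_k. Only permutations of (1,2,3) contribute; the two non-zero terms are:
eps_{123} u_2 v_3 = 1 * 2.2 * 4.3 = 9.46
eps_{132} u_3 v_2 = -1 * -5.9 * 0.6 = 3.54
(u x v)_1 = 13

13


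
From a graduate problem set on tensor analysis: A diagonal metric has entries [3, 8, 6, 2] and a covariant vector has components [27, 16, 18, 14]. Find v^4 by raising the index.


To raise an index with a diagonal metric: v^i = v_i / g_{ii}.
For index 4: v_4 = 14, g_{44} = 2
v^4 = 14 / 2 = 7

7


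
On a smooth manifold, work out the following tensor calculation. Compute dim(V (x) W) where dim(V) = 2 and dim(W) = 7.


The dimension of a tensor product is the product of dimensions.
dim(V) = 2, dim(W) = 7
dim(V (x) W) = 2 * 7 = 14

14


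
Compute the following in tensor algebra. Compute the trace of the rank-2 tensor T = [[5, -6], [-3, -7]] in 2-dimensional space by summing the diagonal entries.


The contraction (trace) of a rank-2 tensor is the sum of its diagonal elements.
Diagonal entries: A[1,1] = 5, A[2,2] = -7
Tr(A) = 5 + -7 = -2

-2


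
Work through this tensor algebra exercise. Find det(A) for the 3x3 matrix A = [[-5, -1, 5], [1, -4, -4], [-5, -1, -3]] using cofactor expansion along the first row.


Expanding along the first row, det(A) = a11*M_11 - a12*M_12 + a13*M_13, where M_1j is the (1,j) minor.
Minor M_11 = -4*-3 - -4*-1 = 8
Minor M_12 = 1*-3 - -4*-5 = -23
Minor M_13 = 1*-1 - -4*-5 = -21
det = -5*(8) - -1*(-23) + 5*(-21)
    = -40 - 23 + -105
    = -168

-168


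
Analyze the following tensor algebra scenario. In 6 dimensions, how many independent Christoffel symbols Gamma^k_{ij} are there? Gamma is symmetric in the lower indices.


Christoffel symbols Gamma^k_{ij} are symmetric in i,j, so there are d * d(d+1)/2 independent symbols.
d = 6
d(d+1)/2 = 6 * 7 / 2 = 21
Total = 6 * 21 = 126

126


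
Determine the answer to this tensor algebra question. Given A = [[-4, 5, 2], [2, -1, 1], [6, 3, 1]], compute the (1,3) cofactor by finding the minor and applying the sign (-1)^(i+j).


To find cofactor C_{13}, delete row 1 and column 3.
The resulting 2x2 submatrix is: [[2, -1], [6, 3]]
Minor M_{13} = 2*3 - -1*6
  = 6 - -6 = 12
Sign = (-1)^(1+3) = (-1)^4 = 1
Cofactor C_{13} = 1 * 12 = 12

12


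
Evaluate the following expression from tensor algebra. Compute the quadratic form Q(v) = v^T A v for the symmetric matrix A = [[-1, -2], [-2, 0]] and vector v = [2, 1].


First compute Av:
(Av)_1 = -1*2 + -2*1 = -4
(Av)_2 = -2*2 + 0*1 = -4
Av = [-4, -4]
Then v^T (Av) = 2*-4 + 1*-4
= -8 + -4 = -12

-12


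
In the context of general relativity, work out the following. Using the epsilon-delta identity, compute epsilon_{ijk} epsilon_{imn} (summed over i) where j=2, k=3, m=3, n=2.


Using the identity: epsilon_{ijk} epsilon_{imn} = delta_{jm} delta_{kn} - delta_{jn} delta_{km}.
delta_{23} = 0
delta_{32} = 0
delta_{22} = 1
delta_{33} = 1
Result = 0 * 0 - 1 * 1 = 0 - 1 = -1

-1


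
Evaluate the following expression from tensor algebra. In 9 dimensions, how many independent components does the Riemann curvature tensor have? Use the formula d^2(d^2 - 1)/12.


The Riemann tensor in d dimensions has d^2(d^2 - 1)/12 independent components.
d = 9, so d^2 = 81
d^2 - 1 = 80
d^2(d^2 - 1) = 81 * 80 = 6480
Divide by 12: 6480 / 12 = 540

540


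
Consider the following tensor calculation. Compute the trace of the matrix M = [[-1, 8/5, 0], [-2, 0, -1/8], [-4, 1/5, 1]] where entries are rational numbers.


The trace is the sum of diagonal entries.
Diagonal: M[1,1] = -1, M[2,2] = 0, M[3,3] = 1
Tr(M) = -1 + 0 + 1
Computing step by step:
After adding M[1,1]: -1
After adding M[2,2]: -1
After adding M[3,3]: 0
Tr(M) = 0

0


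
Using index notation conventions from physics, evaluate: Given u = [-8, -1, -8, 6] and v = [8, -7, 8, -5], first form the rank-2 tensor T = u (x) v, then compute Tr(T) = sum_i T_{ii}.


The outer product gives T_{ij} = u_i v_j.
The trace (contraction) is Tr(T) = sum_i T_{ii} = sum_i u_i v_i.
Diagonal entries:
T_{11} = u_1 * v_1 = -8 * 8 = -64
T_{22} = u_2 * v_2 = -1 * -7 = 7
T_{33} = u_3 * v_3 = -8 * 8 = -64
T_{44} = u_4 * v_4 = 6 * -5 = -30
Tr(T) = -64 + 7 + -64 + -30 = -151

-151


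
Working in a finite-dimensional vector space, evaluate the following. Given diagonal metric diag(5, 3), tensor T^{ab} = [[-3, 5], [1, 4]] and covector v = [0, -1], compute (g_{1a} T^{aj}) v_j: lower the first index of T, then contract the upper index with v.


Step 1: lower the first index. For a diagonal metric, g_{ia} T^{aj} = g_{ii} T^{ij} (no sum on i).
g_{11} = 5
S_1{}^1 = 5 * T^{11} = 5 * -3 = -15
S_1{}^2 = 5 * T^{12} = 5 * 5 = 25
Step 2: contract S_1{}^j with v_j.
S_1{}^1 * v_1 = -15 * 0 = 0
S_1{}^2 * v_2 = 25 * -1 = -25
Result = 0 + -25 = -25

-25


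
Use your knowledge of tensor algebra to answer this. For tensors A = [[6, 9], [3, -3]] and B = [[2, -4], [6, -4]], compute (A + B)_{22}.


Tensor addition is component-wise: (A + B)_{ij} = A_{ij} + B_{ij}.
A_{22} = -3
B_{22} = -4
(A + B)_{22} = -3 + -4 = -7

-7


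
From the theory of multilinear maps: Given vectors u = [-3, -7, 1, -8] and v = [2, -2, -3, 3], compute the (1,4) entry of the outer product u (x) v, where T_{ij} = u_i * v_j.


The outer product entry T_{ij} = u_i * v_j.
We need i=1, j=4.
u_1 = -3, v_4 = 3
T_{1,4} = -3 * 3 = -9

-9


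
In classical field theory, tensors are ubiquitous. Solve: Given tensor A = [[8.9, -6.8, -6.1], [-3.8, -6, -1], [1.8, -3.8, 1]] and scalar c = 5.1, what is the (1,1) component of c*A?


Scalar multiplication: (cA)_{ij} = c * A_{ij}.
c = 5.1
A_{11} = 8.9
(cA)_{11} = 5.1 * 8.9 = 45.39

45.39


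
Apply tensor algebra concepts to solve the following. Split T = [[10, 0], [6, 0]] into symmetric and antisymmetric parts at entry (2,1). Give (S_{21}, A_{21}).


T_{21} = 6
T_{12} = 0
S_{21} = (6 + 0)/2 = 6/2 = 3
A_{21} = (6 - 0)/2 = 6/2 = 3
Check: S + A = 3 + 3 = 6 = T_{21}.

(3, 3)


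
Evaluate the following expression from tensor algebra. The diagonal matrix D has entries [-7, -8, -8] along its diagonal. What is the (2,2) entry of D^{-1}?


For a diagonal matrix, the inverse has entries (D^{-1})_{ii} = 1/d_{ii}.
The diagonal entries are: d_{11} = -7, d_{22} = -8, d_{33} = -8
We need (D^{-1})_{22} = 1/d_{22} = 1/-8 = -1/8

-1/8


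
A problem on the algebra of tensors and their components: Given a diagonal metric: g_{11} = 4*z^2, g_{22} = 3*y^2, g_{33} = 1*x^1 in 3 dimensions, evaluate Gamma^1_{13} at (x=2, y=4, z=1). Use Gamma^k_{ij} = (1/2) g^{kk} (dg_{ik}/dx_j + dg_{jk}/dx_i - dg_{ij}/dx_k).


For a diagonal metric, Gamma^k_{ij} = (1/2) g^{kk} (dg_{ik}/dx_j + dg_{jk}/dx_i - dg_{ij}/dx_k).
The metric is diagonal, so g_{ab} = 0 for a != b.
At the given point: g_{11} = 4, g_{22} = 48, g_{33} = 2
g^{11} = 1/4
dg_{11}/dx_3 = dg_{11}/dx_3 = 8
dg_{31}/dx_1 = 0 (off-diagonal)
dg_{13}/dx_1 = 0 (off-diagonal)
Numerator = 8 + 0 - 0 = 8
Gamma^1_{13} = 8 / (2 * 4) = 1

1


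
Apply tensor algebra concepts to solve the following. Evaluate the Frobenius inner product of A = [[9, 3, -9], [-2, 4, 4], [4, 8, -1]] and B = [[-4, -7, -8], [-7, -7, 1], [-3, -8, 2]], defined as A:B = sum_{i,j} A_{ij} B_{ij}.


A:B = sum over all i,j of A_{ij} * B_{ij}.
Row 1: 9*-4=-36, 3*-7=-21, -9*-8=72 => row sum = 15
Row 2: -2*-7=14, 4*-7=-28, 4*1=4 => row sum = -10
Row 3: 4*-3=-12, 8*-8=-64, -1*2=-2 => row sum = -78
Total = 15 + -10 + -78 = -73

-73


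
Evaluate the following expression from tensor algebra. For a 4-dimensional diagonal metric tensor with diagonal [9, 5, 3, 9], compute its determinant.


For a diagonal metric, the determinant is the product of diagonal entries.
Diagonal entries: 9, 5, 3, 9
det(g) = 9 * 5 * 3 * 9 = 1215

1215


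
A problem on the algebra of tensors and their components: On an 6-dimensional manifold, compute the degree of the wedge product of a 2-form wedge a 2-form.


The degree of a wedge product is the sum of the degrees of the individual forms.
Degrees: 2, 2
Total degree = 2 + 2 = 4

4


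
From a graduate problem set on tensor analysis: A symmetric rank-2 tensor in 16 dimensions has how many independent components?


A symmetric rank-2 tensor in d dimensions has d(d+1)/2 independent components.
d = 16
d(d+1)/2 = 16 * 17 / 2 = 272 / 2 = 136

136


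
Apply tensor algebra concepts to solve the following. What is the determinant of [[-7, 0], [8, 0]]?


For a 2x2 matrix [[a, b], [c, d]], det = a*d - b*c.
a = -7, b = 0, c = 8, d = 0
a*d = -7 * 0 = 0
b*c = 0 * 8 = 0
det = 0 - 0 = 0

0


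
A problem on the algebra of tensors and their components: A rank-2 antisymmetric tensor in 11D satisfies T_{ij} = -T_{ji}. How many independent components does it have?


An antisymmetric rank-2 tensor satisfies A_{ij} = -A_{ji}, so diagonal entries are zero.
The independent components are the upper-triangular entries: C(n, 2) = n(n-1)/2.
n = 11
C(11, 2) = 11 * 10 / 2 = 110 / 2 = 55

55


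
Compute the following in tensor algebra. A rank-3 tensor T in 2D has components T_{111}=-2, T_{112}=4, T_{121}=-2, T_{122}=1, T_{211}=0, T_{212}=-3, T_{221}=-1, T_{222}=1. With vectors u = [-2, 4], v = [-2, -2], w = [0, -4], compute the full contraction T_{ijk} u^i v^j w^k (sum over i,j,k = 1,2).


S = sum over i,j,k of T_{ijk} u_i v_j w_k. Expanding all 8 terms:
T_{111}*u_1*v_1*w_1 = -2*-2*-2*0 = 0  (running total: 0)
T_{112}*u_1*v_1*w_2 = 4*-2*-2*-4 = -64  (running total: -64)
T_{121}*u_1*v_2*w_1 = -2*-2*-2*0 = 0  (running total: -64)
T_{122}*u_1*v_2*w_2 = 1*-2*-2*-4 = -16  (running total: -80)
T_{211}*u_2*v_1*w_1 = 0*4*-2*0 = 0  (running total: -80)
T_{212}*u_2*v_1*w_2 = -3*4*-2*-4 = -96  (running total: -176)
T_{221}*u_2*v_2*w_1 = -1*4*-2*0 = 0  (running total: -176)
T_{222}*u_2*v_2*w_2 = 1*4*-2*-4 = 32  (running total: -144)
S = -144

-144


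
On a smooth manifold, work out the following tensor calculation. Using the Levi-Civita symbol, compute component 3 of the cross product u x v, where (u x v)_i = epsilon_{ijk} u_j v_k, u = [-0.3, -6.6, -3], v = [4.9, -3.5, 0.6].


(u x v)_3 = sum_{j,k} epsilon_{3jk} u_j v_k. Only permutations of (1,2,3) contribute; the two non-zero terms are:
eps_{312} u_1 v_2 = 1 * -0.3 * -3.5 = 1.05
eps_{321} u_2 v_1 = -1 * -6.6 * 4.9 = 32.34
(u x v)_3 = 33.39

33.39


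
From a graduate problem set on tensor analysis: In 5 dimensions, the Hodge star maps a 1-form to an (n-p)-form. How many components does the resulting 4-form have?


The Hodge dual of a p-form on an n-dimensional manifold is an (n-p)-form.
n = 5, p = 1, so dual degree = 5 - 1 = 4
The number of components is C(n, n-p) = C(5, 4) = 5

5


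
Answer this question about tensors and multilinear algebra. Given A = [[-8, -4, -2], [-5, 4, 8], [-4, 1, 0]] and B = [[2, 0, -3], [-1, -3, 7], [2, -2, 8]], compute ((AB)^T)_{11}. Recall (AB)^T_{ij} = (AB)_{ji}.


(AB)^T_{ij} = (AB)_{ji} = sum_k A_{jk} B_{ki}.
For i=1, j=1 we need (AB)_{11}:
A_{11} * B_{11} = -8 * 2 = -16
A_{12} * B_{21} = -4 * -1 = 4
A_{13} * B_{31} = -2 * 2 = -4
Sum = -16 + 4 + -4 = -16

-16


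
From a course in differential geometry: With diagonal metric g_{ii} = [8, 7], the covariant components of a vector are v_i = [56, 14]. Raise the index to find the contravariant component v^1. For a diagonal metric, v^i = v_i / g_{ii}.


To raise an index with a diagonal metric: v^i = v_i / g_{ii}.
For index 1: v_1 = 56, g_{11} = 8
v^1 = 56 / 8 = 7

7


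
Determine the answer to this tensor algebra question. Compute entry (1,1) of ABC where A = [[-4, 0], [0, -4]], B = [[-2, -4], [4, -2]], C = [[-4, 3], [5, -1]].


(ABC)_{11} = sum_m (AB)_{1m} C_{m1}. First compute row 1 of AB.
(AB)_{11} = -4*-2 + 0*4 = 8
(AB)_{12} = -4*-4 + 0*-2 = 16
Now contract with column 1 of C:
(AB)_{11} * C_{11} = 8 * -4 = -32
(AB)_{12} * C_{21} = 16 * 5 = 80
(ABC)_{11} = -32 + 80 = 48

48


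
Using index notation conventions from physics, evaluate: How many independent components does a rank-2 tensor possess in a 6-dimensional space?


The number of components of a rank-r tensor in d dimensions is d^r.
Here d = 6 and r = 2.
6^2 = 36

36


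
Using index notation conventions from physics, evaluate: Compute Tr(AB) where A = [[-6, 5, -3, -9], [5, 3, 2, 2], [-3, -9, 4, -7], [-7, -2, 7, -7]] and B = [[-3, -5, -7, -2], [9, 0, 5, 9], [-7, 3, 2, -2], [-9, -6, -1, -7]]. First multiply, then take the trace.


Tr(AB) = sum_i (AB)_{ii} where (AB)_{ii} = sum_k A_{ik} B_{ki}.
(AB)_{11} = -6*-3 + 5*9 + -3*-7 + -9*-9 = 165
(AB)_{22} = 5*-5 + 3*0 + 2*3 + 2*-6 = -31
(AB)_{33} = -3*-7 + -9*5 + 4*2 + -7*-1 = -9
(AB)_{44} = -7*-2 + -2*9 + 7*-2 + -7*-7 = 31
Tr(AB) = 165 + -31 + -9 + 31 = 156

156


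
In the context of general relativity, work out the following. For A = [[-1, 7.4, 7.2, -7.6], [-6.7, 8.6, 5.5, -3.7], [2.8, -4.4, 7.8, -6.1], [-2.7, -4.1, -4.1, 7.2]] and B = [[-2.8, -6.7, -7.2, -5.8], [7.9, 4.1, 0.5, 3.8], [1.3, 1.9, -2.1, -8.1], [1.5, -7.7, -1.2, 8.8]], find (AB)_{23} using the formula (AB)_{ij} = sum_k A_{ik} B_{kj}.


(AB)_{ij} = sum_k A_{ik} B_{kj}.
For i=2, j=3:
A_{21} * B_{13} = -6.7 * -7.2 = 48.24
A_{22} * B_{23} = 8.6 * 0.5 = 4.3
A_{23} * B_{33} = 5.5 * -2.1 = -11.55
A_{24} * B_{43} = -3.7 * -1.2 = 4.44
Sum = 48.24 + 4.3 + -11.55 + 4.44 = 45.43

45.43


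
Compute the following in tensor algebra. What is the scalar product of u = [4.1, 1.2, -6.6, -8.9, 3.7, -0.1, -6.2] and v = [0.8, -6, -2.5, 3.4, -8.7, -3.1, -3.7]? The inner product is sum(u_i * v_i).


The inner product u . v = sum of u_i * v_i.
Term-by-term: 4.1 * 0.8, 1.2 * -6, -6.6 * -2.5, -8.9 * 3.4, 3.7 * -8.7, -0.1 * -3.1, -6.2 * -3.7
Products: 3.28, -7.2, 16.5, -30.26, -32.19, 0.31, 22.94
Sum = 3.28 + -7.2 + 16.5 + -30.26 + -32.19 + 0.31 + 22.94 = -26.62

-26.62


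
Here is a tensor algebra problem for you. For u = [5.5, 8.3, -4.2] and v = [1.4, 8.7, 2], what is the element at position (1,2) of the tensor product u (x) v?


The outer product entry T_{ij} = u_i * v_j.
We need i=1, j=2.
u_1 = 5.5, v_2 = 8.7
T_{1,2} = 5.5 * 8.7 = 47.85

47.85


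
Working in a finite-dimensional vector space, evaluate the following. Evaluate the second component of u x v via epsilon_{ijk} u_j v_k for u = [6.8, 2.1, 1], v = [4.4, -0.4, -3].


(u x v)_2 = sum_{j,k} epsilon_{2jk} u_j v_k. Only permutations of (1,2,3) contribute; the two non-zero terms are:
eps_{213} u_1 v_3 = -1 * 6.8 * -3 = 20.4
eps_{231} u_3 v_1 = 1 * 1 * 4.4 = 4.4
(u x v)_2 = 24.8

24.8


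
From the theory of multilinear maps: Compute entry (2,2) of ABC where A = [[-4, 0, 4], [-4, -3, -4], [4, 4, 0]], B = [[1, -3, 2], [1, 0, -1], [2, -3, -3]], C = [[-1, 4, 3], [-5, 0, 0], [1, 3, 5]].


(ABC)_{22} = sum_m (AB)_{2m} C_{m2}. First compute row 2 of AB.
(AB)_{21} = -4*1 + -3*1 + -4*2 = -15
(AB)_{22} = -4*-3 + -3*0 + -4*-3 = 24
(AB)_{23} = -4*2 + -3*-1 + -4*-3 = 7
Now contract with column 2 of C:
(AB)_{21} * C_{12} = -15 * 4 = -60
(AB)_{22} * C_{22} = 24 * 0 = 0
(AB)_{23} * C_{32} = 7 * 3 = 21
(ABC)_{22} = -60 + 0 + 21 = -39

-39


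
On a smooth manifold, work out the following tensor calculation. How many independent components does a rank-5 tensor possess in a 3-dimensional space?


The number of components of a rank-r tensor in d dimensions is d^r.
Here d = 3 and r = 5.
3^5 = 243

243


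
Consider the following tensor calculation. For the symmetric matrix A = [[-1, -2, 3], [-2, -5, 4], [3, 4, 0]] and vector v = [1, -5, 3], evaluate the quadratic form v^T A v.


First compute Av:
(Av)_1 = -1*1 + -2*-5 + 3*3 = 18
(Av)_2 = -2*1 + -5*-5 + 4*3 = 35
(Av)_3 = 3*1 + 4*-5 + 0*3 = -17
Av = [18, 35, -17]
Then v^T (Av) = 1*18 + -5*35 + 3*-17
= 18 + -175 + -51 = -208

-208


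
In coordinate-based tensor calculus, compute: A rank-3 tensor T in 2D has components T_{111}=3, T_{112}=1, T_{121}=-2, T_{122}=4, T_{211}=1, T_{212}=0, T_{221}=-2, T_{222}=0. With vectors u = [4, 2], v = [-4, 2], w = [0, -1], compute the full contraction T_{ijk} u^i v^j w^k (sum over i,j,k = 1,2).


S = sum over i,j,k of T_{ijk} u_i v_j w_k. Expanding all 8 terms:
T_{111}*u_1*v_1*w_1 = 3*4*-4*0 = 0  (running total: 0)
T_{112}*u_1*v_1*w_2 = 1*4*-4*-1 = 16  (running total: 16)
T_{121}*u_1*v_2*w_1 = -2*4*2*0 = 0  (running total: 16)
T_{122}*u_1*v_2*w_2 = 4*4*2*-1 = -32  (running total: -16)
T_{211}*u_2*v_1*w_1 = 1*2*-4*0 = 0  (running total: -16)
T_{212}*u_2*v_1*w_2 = 0*2*-4*-1 = 0  (running total: -16)
T_{221}*u_2*v_2*w_1 = -2*2*2*0 = 0  (running total: -16)
T_{222}*u_2*v_2*w_2 = 0*2*2*-1 = 0  (running total: -16)
S = -16

-16


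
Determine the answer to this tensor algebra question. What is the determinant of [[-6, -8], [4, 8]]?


For a 2x2 matrix [[a, b], [c, d]], det = a*d - b*c.
a = -6, b = -8, c = 4, d = 8
a*d = -6 * 8 = -48
b*c = -8 * 4 = -32
det = -48 - -32 = -16

-16


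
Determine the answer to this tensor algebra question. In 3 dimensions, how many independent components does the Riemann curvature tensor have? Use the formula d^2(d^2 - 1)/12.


The Riemann tensor in d dimensions has d^2(d^2 - 1)/12 independent components.
d = 3, so d^2 = 9
d^2 - 1 = 8
d^2(d^2 - 1) = 9 * 8 = 72
Divide by 12: 72 / 12 = 6

6


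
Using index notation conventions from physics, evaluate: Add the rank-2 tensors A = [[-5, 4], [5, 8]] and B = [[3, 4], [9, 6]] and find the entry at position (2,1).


Tensor addition is component-wise: (A + B)_{ij} = A_{ij} + B_{ij}.
A_{21} = 5
B_{21} = 9
(A + B)_{21} = 5 + 9 = 14

14


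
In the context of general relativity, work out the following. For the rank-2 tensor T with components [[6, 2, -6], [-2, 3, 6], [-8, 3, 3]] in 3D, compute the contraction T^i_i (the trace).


The contraction (trace) of a rank-2 tensor is the sum of its diagonal elements.
Diagonal entries: A[1,1] = 6, A[2,2] = 3, A[3,3] = 3
Tr(A) = 6 + 3 + 3 = 12

12


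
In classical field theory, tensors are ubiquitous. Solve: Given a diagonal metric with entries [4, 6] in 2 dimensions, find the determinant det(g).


For a diagonal metric, the determinant is the product of diagonal entries.
Diagonal entries: 4, 6
det(g) = 4 * 6 = 24

24


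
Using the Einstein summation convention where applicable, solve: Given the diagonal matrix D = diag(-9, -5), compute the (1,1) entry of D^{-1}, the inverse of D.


For a diagonal matrix, the inverse has entries (D^{-1})_{ii} = 1/d_{ii}.
The diagonal entries are: d_{11} = -9, d_{22} = -5
We need (D^{-1})_{11} = 1/d_{11} = 1/-9 = -1/9

-1/9


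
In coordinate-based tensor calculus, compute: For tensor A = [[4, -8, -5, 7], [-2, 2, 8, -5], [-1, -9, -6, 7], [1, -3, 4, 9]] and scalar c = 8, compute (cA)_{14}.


Scalar multiplication: (cA)_{ij} = c * A_{ij}.
c = 8
A_{14} = 7
(cA)_{14} = 8 * 7 = 56

56


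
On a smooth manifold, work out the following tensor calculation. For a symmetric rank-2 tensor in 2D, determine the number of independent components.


A symmetric rank-2 tensor in d dimensions has d(d+1)/2 independent components.
d = 2
d(d+1)/2 = 2 * 3 / 2 = 6 / 2 = 3

3


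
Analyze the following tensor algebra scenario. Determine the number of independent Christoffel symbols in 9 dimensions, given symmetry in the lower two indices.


Christoffel symbols Gamma^k_{ij} are symmetric in i,j, so there are d * d(d+1)/2 independent symbols.
d = 9
d(d+1)/2 = 9 * 10 / 2 = 45
Total = 9 * 45 = 405

405


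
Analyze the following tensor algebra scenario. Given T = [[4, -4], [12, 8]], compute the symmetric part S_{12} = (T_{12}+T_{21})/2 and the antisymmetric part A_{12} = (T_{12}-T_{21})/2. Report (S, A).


T_{12} = -4
T_{21} = 12
S_{12} = (-4 + 12)/2 = 8/2 = 4
A_{12} = (-4 - 12)/2 = -16/2 = -8
Check: S + A = 4 + -8 = -4 = T_{12}.

(4, -8)


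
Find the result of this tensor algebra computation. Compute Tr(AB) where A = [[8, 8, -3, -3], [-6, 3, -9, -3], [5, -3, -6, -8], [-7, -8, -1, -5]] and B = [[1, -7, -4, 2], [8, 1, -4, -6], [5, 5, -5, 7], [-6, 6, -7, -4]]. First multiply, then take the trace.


Tr(AB) = sum_i (AB)_{ii} where (AB)_{ii} = sum_k A_{ik} B_{ki}.
(AB)_{11} = 8*1 + 8*8 + -3*5 + -3*-6 = 75
(AB)_{22} = -6*-7 + 3*1 + -9*5 + -3*6 = -18
(AB)_{33} = 5*-4 + -3*-4 + -6*-5 + -8*-7 = 78
(AB)_{44} = -7*2 + -8*-6 + -1*7 + -5*-4 = 47
Tr(AB) = 75 + -18 + 78 + 47 = 182

182


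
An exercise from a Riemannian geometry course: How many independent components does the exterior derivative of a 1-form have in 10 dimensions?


The exterior derivative of a p-form is a (p+1)-form.
Its number of independent components is C(n, p+1).
n = 10, p+1 = 2
C(10, 2) = 45

45


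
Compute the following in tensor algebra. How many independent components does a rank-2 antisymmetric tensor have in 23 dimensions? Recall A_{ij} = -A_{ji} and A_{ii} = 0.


An antisymmetric rank-2 tensor satisfies A_{ij} = -A_{ji}, so diagonal entries are zero.
The independent components are the upper-triangular entries: C(n, 2) = n(n-1)/2.
n = 23
C(23, 2) = 23 * 22 / 2 = 506 / 2 = 253

253


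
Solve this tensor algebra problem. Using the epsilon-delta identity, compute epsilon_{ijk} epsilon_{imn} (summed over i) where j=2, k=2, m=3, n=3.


Using the identity: epsilon_{ijk} epsilon_{imn} = delta_{jm} delta_{kn} - delta_{jn} delta_{km}.
delta_{23} = 0
delta_{23} = 0
delta_{23} = 0
delta_{23} = 0
Result = 0 * 0 - 0 * 0 = 0 - 0 = 0

0


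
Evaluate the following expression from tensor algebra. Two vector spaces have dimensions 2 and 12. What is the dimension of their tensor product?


The dimension of a tensor product is the product of dimensions.
dim(V) = 2, dim(W) = 12
dim(V (x) W) = 2 * 12 = 24

24


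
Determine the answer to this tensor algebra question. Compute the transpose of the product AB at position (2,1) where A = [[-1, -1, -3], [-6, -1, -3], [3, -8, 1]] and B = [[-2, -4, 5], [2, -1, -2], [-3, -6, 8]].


(AB)^T_{ij} = (AB)_{ji} = sum_k A_{jk} B_{ki}.
For i=2, j=1 we need (AB)_{12}:
A_{11} * B_{12} = -1 * -4 = 4
A_{12} * B_{22} = -1 * -1 = 1
A_{13} * B_{32} = -3 * -6 = 18
Sum = 4 + 1 + 18 = 23

23
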